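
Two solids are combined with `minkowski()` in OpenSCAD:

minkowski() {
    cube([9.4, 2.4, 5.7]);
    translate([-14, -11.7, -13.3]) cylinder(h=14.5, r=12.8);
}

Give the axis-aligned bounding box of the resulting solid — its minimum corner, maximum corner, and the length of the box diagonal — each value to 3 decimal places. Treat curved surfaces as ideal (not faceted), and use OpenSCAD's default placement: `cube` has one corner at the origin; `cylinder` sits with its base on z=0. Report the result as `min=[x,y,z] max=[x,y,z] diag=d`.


A = translate([-14, -11.7, -13.3]) cylinder(h=14.5, r=12.8) → bbox [-26.8,-24.5,-13.3] .. [-1.2,1.1,1.2]
B = cube([9.4, 2.4, 5.7]) → bbox [0,0,0] .. [9.4,2.4,5.7]
lo = A.lo+B.lo = [-26.8+0, -24.5+0, -13.3+0] = [-26.800,-24.500,-13.300]
hi = A.hi+B.hi = [-1.2+9.4, 1.1+2.4, 1.2+5.7] = [8.200,3.500,6.900]
diag = √(35²+28²+20.2²) = √2417.04 = 49.163

min=[-26.800,-24.500,-13.300] max=[8.200,3.500,6.900] diag=49.163


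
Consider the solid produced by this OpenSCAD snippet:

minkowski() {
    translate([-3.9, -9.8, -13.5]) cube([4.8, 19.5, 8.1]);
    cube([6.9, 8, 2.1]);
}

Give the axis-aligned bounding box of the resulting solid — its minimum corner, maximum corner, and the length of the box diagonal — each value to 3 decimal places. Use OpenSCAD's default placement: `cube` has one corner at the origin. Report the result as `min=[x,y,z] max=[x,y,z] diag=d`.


min=[-3.900,-9.800,-13.500] max=[7.800,17.700,-3.300] diag=31.578

A = translate([-3.9, -9.8, -13.5]) cube([4.8, 19.5, 8.1]) → bbox [-3.9,-9.8,-13.5] .. [0.9,9.7,-5.4]
B = cube([6.9, 8, 2.1]) → bbox [0,0,0] .. [6.9,8,2.1]
lo = A.lo+B.lo = [-3.9+0, -9.8+0, -13.5+0] = [-3.900,-9.800,-13.500]
hi = A.hi+B.hi = [0.9+6.9, 9.7+8, -5.4+2.1] = [7.800,17.700,-3.300]
diag = √(11.7²+27.5²+10.2²) = √997.18 = 31.578


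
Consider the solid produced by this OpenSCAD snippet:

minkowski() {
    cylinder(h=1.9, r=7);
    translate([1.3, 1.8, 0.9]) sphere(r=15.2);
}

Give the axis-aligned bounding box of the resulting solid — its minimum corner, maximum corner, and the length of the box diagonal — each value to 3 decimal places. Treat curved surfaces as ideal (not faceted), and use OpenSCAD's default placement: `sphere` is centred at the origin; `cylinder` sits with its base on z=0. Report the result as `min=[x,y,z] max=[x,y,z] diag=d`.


A = translate([1.3, 1.8, 0.9]) sphere(r=15.2) → bbox [-13.9,-13.4,-14.3] .. [16.5,17,16.1]
B = cylinder(h=1.9, r=7) → bbox [-7,-7,0] .. [7,7,1.9]
lo = A.lo+B.lo = [-13.9-7, -13.4-7, -14.3+0] = [-20.900,-20.400,-14.300]
hi = A.hi+B.hi = [16.5+7, 17+7, 16.1+1.9] = [23.500,24.000,18.000]
diag = √(44.4²+44.4²+32.3²) = √4986.01 = 70.612

min=[-20.900,-20.400,-14.300] max=[23.500,24.000,18.000] diag=70.612


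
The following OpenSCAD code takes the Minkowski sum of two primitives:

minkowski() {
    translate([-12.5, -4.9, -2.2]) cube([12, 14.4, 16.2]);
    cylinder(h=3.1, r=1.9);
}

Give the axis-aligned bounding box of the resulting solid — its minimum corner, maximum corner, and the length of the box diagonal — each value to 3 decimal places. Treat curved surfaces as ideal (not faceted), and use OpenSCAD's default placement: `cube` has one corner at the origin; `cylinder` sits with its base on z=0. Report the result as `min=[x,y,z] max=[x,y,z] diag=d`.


min=[-14.400,-6.800,-2.200] max=[1.400,11.400,17.100] diag=30.877

A = translate([-12.5, -4.9, -2.2]) cube([12, 14.4, 16.2]) → bbox [-12.5,-4.9,-2.2] .. [-0.5,9.5,14]
B = cylinder(h=3.1, r=1.9) → bbox [-1.9,-1.9,0] .. [1.9,1.9,3.1]
lo = A.lo+B.lo = [-12.5-1.9, -4.9-1.9, -2.2+0] = [-14.400,-6.800,-2.200]
hi = A.hi+B.hi = [-0.5+1.9, 9.5+1.9, 14+3.1] = [1.400,11.400,17.100]
diag = √(15.8²+18.2²+19.3²) = √953.37 = 30.877


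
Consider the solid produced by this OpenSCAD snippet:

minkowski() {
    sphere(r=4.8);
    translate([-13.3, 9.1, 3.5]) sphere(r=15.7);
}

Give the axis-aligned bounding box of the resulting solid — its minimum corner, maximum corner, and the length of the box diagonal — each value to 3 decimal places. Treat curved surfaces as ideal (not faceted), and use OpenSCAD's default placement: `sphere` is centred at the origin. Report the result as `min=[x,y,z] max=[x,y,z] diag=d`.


A = translate([-13.3, 9.1, 3.5]) sphere(r=15.7) → bbox [-29,-6.6,-12.2] .. [2.4,24.8,19.2]
B = sphere(r=4.8) → bbox [-4.8,-4.8,-4.8] .. [4.8,4.8,4.8]
lo = A.lo+B.lo = [-29-4.8, -6.6-4.8, -12.2-4.8] = [-33.800,-11.400,-17.000]
hi = A.hi+B.hi = [2.4+4.8, 24.8+4.8, 19.2+4.8] = [7.200,29.600,24.000]
diag = √(41²+41²+41²) = √5043 = 71.014

min=[-33.800,-11.400,-17.000] max=[7.200,29.600,24.000] diag=71.014


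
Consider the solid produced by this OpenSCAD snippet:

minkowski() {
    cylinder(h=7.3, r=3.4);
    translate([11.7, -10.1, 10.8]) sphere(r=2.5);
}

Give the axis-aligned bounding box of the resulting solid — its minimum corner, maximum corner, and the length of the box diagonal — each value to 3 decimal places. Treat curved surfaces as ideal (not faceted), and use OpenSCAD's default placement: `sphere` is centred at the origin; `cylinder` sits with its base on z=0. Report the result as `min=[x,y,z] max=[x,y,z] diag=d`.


min=[5.800,-16.000,8.300] max=[17.600,-4.200,20.600] diag=20.731

A = translate([11.7, -10.1, 10.8]) sphere(r=2.5) → bbox [9.2,-12.6,8.3] .. [14.2,-7.6,13.3]
B = cylinder(h=7.3, r=3.4) → bbox [-3.4,-3.4,0] .. [3.4,3.4,7.3]
lo = A.lo+B.lo = [9.2-3.4, -12.6-3.4, 8.3+0] = [5.800,-16.000,8.300]
hi = A.hi+B.hi = [14.2+3.4, -7.6+3.4, 13.3+7.3] = [17.600,-4.200,20.600]
diag = √(11.8²+11.8²+12.3²) = √429.77 = 20.731


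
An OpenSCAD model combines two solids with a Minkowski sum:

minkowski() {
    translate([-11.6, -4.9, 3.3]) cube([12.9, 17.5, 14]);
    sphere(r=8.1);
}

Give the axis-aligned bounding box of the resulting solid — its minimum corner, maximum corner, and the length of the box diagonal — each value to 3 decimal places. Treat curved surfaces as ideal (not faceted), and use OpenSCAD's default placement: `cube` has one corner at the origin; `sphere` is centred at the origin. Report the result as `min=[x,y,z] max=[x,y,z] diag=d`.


A = translate([-11.6, -4.9, 3.3]) cube([12.9, 17.5, 14]) → bbox [-11.6,-4.9,3.3] .. [1.3,12.6,17.3]
B = sphere(r=8.1) → bbox [-8.1,-8.1,-8.1] .. [8.1,8.1,8.1]
lo = A.lo+B.lo = [-11.6-8.1, -4.9-8.1, 3.3-8.1] = [-19.700,-13.000,-4.800]
hi = A.hi+B.hi = [1.3+8.1, 12.6+8.1, 17.3+8.1] = [9.400,20.700,25.400]
diag = √(29.1²+33.7²+30.2²) = √2894.54 = 53.801

min=[-19.700,-13.000,-4.800] max=[9.400,20.700,25.400] diag=53.801


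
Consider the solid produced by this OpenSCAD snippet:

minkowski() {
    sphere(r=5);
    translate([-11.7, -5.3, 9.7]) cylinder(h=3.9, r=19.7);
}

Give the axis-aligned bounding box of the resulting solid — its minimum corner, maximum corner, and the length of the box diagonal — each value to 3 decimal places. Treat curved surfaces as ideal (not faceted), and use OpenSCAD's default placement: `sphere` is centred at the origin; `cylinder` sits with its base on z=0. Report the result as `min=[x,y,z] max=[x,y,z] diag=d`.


min=[-36.400,-30.000,4.700] max=[13.000,19.400,18.600] diag=71.232

A = translate([-11.7, -5.3, 9.7]) cylinder(h=3.9, r=19.7) → bbox [-31.4,-25,9.7] .. [8,14.4,13.6]
B = sphere(r=5) → bbox [-5,-5,-5] .. [5,5,5]
lo = A.lo+B.lo = [-31.4-5, -25-5, 9.7-5] = [-36.400,-30.000,4.700]
hi = A.hi+B.hi = [8+5, 14.4+5, 13.6+5] = [13.000,19.400,18.600]
diag = √(49.4²+49.4²+13.9²) = √5073.93 = 71.232


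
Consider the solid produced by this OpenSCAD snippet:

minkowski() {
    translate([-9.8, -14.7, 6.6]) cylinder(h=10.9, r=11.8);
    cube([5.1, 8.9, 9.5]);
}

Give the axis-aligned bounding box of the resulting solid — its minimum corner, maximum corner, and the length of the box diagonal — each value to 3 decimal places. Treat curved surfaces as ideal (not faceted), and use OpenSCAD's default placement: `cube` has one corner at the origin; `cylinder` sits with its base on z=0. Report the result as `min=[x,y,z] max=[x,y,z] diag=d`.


A = translate([-9.8, -14.7, 6.6]) cylinder(h=10.9, r=11.8) → bbox [-21.6,-26.5,6.6] .. [2,-2.9,17.5]
B = cube([5.1, 8.9, 9.5]) → bbox [0,0,0] .. [5.1,8.9,9.5]
lo = A.lo+B.lo = [-21.6+0, -26.5+0, 6.6+0] = [-21.600,-26.500,6.600]
hi = A.hi+B.hi = [2+5.1, -2.9+8.9, 17.5+9.5] = [7.100,6.000,27.000]
diag = √(28.7²+32.5²+20.4²) = √2296.1 = 47.918

min=[-21.600,-26.500,6.600] max=[7.100,6.000,27.000] diag=47.918


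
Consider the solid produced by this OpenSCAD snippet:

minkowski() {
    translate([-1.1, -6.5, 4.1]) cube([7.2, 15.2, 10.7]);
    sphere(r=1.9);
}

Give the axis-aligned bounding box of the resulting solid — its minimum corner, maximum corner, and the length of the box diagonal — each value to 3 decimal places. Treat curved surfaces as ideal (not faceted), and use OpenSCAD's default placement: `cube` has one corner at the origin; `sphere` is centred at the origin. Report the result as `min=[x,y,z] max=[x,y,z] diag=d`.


A = translate([-1.1, -6.5, 4.1]) cube([7.2, 15.2, 10.7]) → bbox [-1.1,-6.5,4.1] .. [6.1,8.7,14.8]
B = sphere(r=1.9) → bbox [-1.9,-1.9,-1.9] .. [1.9,1.9,1.9]
lo = A.lo+B.lo = [-1.1-1.9, -6.5-1.9, 4.1-1.9] = [-3.000,-8.400,2.200]
hi = A.hi+B.hi = [6.1+1.9, 8.7+1.9, 14.8+1.9] = [8.000,10.600,16.700]
diag = √(11²+19²+14.5²) = √692.25 = 26.311

min=[-3.000,-8.400,2.200] max=[8.000,10.600,16.700] diag=26.311


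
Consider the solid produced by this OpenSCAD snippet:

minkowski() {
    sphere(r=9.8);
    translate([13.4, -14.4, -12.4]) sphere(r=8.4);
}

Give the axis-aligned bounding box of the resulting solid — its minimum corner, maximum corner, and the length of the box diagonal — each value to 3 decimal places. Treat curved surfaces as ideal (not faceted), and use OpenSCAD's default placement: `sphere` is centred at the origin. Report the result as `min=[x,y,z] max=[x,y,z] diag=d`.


min=[-4.800,-32.600,-30.600] max=[31.600,3.800,5.800] diag=63.047

A = translate([13.4, -14.4, -12.4]) sphere(r=8.4) → bbox [5,-22.8,-20.8] .. [21.8,-6,-4]
B = sphere(r=9.8) → bbox [-9.8,-9.8,-9.8] .. [9.8,9.8,9.8]
lo = A.lo+B.lo = [5-9.8, -22.8-9.8, -20.8-9.8] = [-4.800,-32.600,-30.600]
hi = A.hi+B.hi = [21.8+9.8, -6+9.8, -4+9.8] = [31.600,3.800,5.800]
diag = √(36.4²+36.4²+36.4²) = √3974.88 = 63.047


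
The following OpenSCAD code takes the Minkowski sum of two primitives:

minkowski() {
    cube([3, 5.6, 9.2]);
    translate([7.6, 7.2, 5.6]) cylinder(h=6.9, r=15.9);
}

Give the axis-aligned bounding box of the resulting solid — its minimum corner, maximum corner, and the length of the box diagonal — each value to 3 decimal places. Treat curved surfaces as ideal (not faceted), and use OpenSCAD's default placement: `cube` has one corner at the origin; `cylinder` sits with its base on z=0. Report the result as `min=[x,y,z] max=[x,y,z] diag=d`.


min=[-8.300,-8.700,5.600] max=[26.500,28.700,21.700] diag=53.563

A = translate([7.6, 7.2, 5.6]) cylinder(h=6.9, r=15.9) → bbox [-8.3,-8.7,5.6] .. [23.5,23.1,12.5]
B = cube([3, 5.6, 9.2]) → bbox [0,0,0] .. [3,5.6,9.2]
lo = A.lo+B.lo = [-8.3+0, -8.7+0, 5.6+0] = [-8.300,-8.700,5.600]
hi = A.hi+B.hi = [23.5+3, 23.1+5.6, 12.5+9.2] = [26.500,28.700,21.700]
diag = √(34.8²+37.4²+16.1²) = √2869.01 = 53.563


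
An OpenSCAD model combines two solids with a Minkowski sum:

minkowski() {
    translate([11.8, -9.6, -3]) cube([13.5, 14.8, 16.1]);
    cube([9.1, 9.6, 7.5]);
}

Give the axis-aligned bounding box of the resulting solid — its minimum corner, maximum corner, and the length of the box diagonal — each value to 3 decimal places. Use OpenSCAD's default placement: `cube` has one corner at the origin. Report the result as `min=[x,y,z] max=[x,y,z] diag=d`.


min=[11.800,-9.600,-3.000] max=[34.400,14.800,20.600] diag=40.781

A = translate([11.8, -9.6, -3]) cube([13.5, 14.8, 16.1]) → bbox [11.8,-9.6,-3] .. [25.3,5.2,13.1]
B = cube([9.1, 9.6, 7.5]) → bbox [0,0,0] .. [9.1,9.6,7.5]
lo = A.lo+B.lo = [11.8+0, -9.6+0, -3+0] = [11.800,-9.600,-3.000]
hi = A.hi+B.hi = [25.3+9.1, 5.2+9.6, 13.1+7.5] = [34.400,14.800,20.600]
diag = √(22.6²+24.4²+23.6²) = √1663.08 = 40.781


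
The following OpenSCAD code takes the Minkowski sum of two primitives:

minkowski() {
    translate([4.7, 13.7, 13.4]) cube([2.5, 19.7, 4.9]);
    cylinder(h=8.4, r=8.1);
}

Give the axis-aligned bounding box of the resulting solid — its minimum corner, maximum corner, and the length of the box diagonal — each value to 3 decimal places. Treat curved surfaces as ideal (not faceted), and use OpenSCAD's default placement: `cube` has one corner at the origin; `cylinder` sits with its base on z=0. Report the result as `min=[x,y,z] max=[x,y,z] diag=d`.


min=[-3.400,5.600,13.400] max=[15.300,41.500,26.700] diag=42.607

A = translate([4.7, 13.7, 13.4]) cube([2.5, 19.7, 4.9]) → bbox [4.7,13.7,13.4] .. [7.2,33.4,18.3]
B = cylinder(h=8.4, r=8.1) → bbox [-8.1,-8.1,0] .. [8.1,8.1,8.4]
lo = A.lo+B.lo = [4.7-8.1, 13.7-8.1, 13.4+0] = [-3.400,5.600,13.400]
hi = A.hi+B.hi = [7.2+8.1, 33.4+8.1, 18.3+8.4] = [15.300,41.500,26.700]
diag = √(18.7²+35.9²+13.3²) = √1815.39 = 42.607


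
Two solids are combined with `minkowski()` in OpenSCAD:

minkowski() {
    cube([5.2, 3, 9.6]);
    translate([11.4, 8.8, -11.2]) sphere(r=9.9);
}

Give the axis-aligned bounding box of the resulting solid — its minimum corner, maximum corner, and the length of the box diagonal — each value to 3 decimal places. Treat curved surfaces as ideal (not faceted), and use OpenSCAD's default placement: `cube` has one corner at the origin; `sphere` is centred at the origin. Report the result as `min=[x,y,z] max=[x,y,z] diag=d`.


min=[1.500,-1.100,-21.100] max=[26.500,21.700,8.300] diag=44.824

A = translate([11.4, 8.8, -11.2]) sphere(r=9.9) → bbox [1.5,-1.1,-21.1] .. [21.3,18.7,-1.3]
B = cube([5.2, 3, 9.6]) → bbox [0,0,0] .. [5.2,3,9.6]
lo = A.lo+B.lo = [1.5+0, -1.1+0, -21.1+0] = [1.500,-1.100,-21.100]
hi = A.hi+B.hi = [21.3+5.2, 18.7+3, -1.3+9.6] = [26.500,21.700,8.300]
diag = √(25²+22.8²+29.4²) = √2009.2 = 44.824


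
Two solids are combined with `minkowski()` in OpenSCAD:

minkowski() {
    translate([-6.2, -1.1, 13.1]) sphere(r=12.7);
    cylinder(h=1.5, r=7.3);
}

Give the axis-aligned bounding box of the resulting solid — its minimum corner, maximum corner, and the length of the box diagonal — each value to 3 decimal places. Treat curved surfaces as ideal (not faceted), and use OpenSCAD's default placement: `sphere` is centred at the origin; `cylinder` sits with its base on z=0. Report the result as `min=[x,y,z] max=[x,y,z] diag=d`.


A = translate([-6.2, -1.1, 13.1]) sphere(r=12.7) → bbox [-18.9,-13.8,0.4] .. [6.5,11.6,25.8]
B = cylinder(h=1.5, r=7.3) → bbox [-7.3,-7.3,0] .. [7.3,7.3,1.5]
lo = A.lo+B.lo = [-18.9-7.3, -13.8-7.3, 0.4+0] = [-26.200,-21.100,0.400]
hi = A.hi+B.hi = [6.5+7.3, 11.6+7.3, 25.8+1.5] = [13.800,18.900,27.300]
diag = √(40²+40²+26.9²) = √3923.61 = 62.639

min=[-26.200,-21.100,0.400] max=[13.800,18.900,27.300] diag=62.639


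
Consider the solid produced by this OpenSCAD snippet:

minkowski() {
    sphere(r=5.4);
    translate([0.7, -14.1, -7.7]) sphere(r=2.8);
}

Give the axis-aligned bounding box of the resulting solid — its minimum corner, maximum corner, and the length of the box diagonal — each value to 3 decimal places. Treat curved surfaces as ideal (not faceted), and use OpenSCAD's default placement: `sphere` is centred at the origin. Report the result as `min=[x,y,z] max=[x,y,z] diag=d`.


A = translate([0.7, -14.1, -7.7]) sphere(r=2.8) → bbox [-2.1,-16.9,-10.5] .. [3.5,-11.3,-4.9]
B = sphere(r=5.4) → bbox [-5.4,-5.4,-5.4] .. [5.4,5.4,5.4]
lo = A.lo+B.lo = [-2.1-5.4, -16.9-5.4, -10.5-5.4] = [-7.500,-22.300,-15.900]
hi = A.hi+B.hi = [3.5+5.4, -11.3+5.4, -4.9+5.4] = [8.900,-5.900,0.500]
diag = √(16.4²+16.4²+16.4²) = √806.88 = 28.406

min=[-7.500,-22.300,-15.900] max=[8.900,-5.900,0.500] diag=28.406


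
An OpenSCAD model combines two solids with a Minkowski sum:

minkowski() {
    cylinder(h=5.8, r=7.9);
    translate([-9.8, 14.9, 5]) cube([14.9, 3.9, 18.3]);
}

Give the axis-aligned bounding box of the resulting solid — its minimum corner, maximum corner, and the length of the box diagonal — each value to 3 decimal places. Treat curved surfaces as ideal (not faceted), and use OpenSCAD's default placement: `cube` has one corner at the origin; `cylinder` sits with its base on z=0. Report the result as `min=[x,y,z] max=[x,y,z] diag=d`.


A = translate([-9.8, 14.9, 5]) cube([14.9, 3.9, 18.3]) → bbox [-9.8,14.9,5] .. [5.1,18.8,23.3]
B = cylinder(h=5.8, r=7.9) → bbox [-7.9,-7.9,0] .. [7.9,7.9,5.8]
lo = A.lo+B.lo = [-9.8-7.9, 14.9-7.9, 5+0] = [-17.700,7.000,5.000]
hi = A.hi+B.hi = [5.1+7.9, 18.8+7.9, 23.3+5.8] = [13.000,26.700,29.100]
diag = √(30.7²+19.7²+24.1²) = √1911.39 = 43.719

min=[-17.700,7.000,5.000] max=[13.000,26.700,29.100] diag=43.719


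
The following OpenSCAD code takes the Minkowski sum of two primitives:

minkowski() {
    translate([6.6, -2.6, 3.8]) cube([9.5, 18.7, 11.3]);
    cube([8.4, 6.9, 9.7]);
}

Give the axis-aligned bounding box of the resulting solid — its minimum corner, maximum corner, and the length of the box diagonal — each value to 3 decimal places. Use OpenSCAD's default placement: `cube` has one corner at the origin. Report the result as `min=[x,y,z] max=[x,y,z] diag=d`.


A = translate([6.6, -2.6, 3.8]) cube([9.5, 18.7, 11.3]) → bbox [6.6,-2.6,3.8] .. [16.1,16.1,15.1]
B = cube([8.4, 6.9, 9.7]) → bbox [0,0,0] .. [8.4,6.9,9.7]
lo = A.lo+B.lo = [6.6+0, -2.6+0, 3.8+0] = [6.600,-2.600,3.800]
hi = A.hi+B.hi = [16.1+8.4, 16.1+6.9, 15.1+9.7] = [24.500,23.000,24.800]
diag = √(17.9²+25.6²+21²) = √1416.77 = 37.640

min=[6.600,-2.600,3.800] max=[24.500,23.000,24.800] diag=37.640


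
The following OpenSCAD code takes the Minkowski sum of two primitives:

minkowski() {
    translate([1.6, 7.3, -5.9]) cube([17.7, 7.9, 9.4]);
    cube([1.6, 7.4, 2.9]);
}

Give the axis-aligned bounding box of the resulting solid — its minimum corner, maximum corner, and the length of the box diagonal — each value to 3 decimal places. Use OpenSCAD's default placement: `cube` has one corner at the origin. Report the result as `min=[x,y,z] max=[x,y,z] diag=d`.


A = translate([1.6, 7.3, -5.9]) cube([17.7, 7.9, 9.4]) → bbox [1.6,7.3,-5.9] .. [19.3,15.2,3.5]
B = cube([1.6, 7.4, 2.9]) → bbox [0,0,0] .. [1.6,7.4,2.9]
lo = A.lo+B.lo = [1.6+0, 7.3+0, -5.9+0] = [1.600,7.300,-5.900]
hi = A.hi+B.hi = [19.3+1.6, 15.2+7.4, 3.5+2.9] = [20.900,22.600,6.400]
diag = √(19.3²+15.3²+12.3²) = √757.87 = 27.529

min=[1.600,7.300,-5.900] max=[20.900,22.600,6.400] diag=27.529


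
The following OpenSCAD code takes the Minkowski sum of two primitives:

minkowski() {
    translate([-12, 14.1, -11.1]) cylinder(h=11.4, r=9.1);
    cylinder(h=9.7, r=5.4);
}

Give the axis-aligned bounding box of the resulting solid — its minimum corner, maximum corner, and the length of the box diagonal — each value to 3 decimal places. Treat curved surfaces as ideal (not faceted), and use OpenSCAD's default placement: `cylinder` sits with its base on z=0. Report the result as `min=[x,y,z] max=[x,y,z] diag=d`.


A = translate([-12, 14.1, -11.1]) cylinder(h=11.4, r=9.1) → bbox [-21.1,5,-11.1] .. [-2.9,23.2,0.3]
B = cylinder(h=9.7, r=5.4) → bbox [-5.4,-5.4,0] .. [5.4,5.4,9.7]
lo = A.lo+B.lo = [-21.1-5.4, 5-5.4, -11.1+0] = [-26.500,-0.400,-11.100]
hi = A.hi+B.hi = [-2.9+5.4, 23.2+5.4, 0.3+9.7] = [2.500,28.600,10.000]
diag = √(29²+29²+21.1²) = √2127.21 = 46.122

min=[-26.500,-0.400,-11.100] max=[2.500,28.600,10.000] diag=46.122


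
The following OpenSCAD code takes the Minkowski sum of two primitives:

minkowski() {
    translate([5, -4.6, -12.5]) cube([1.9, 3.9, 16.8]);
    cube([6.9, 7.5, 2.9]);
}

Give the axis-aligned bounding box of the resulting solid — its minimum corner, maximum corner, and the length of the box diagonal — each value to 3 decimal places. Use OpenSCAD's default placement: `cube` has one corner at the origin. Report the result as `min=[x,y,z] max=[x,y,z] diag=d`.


A = translate([5, -4.6, -12.5]) cube([1.9, 3.9, 16.8]) → bbox [5,-4.6,-12.5] .. [6.9,-0.7,4.3]
B = cube([6.9, 7.5, 2.9]) → bbox [0,0,0] .. [6.9,7.5,2.9]
lo = A.lo+B.lo = [5+0, -4.6+0, -12.5+0] = [5.000,-4.600,-12.500]
hi = A.hi+B.hi = [6.9+6.9, -0.7+7.5, 4.3+2.9] = [13.800,6.800,7.200]
diag = √(8.8²+11.4²+19.7²) = √595.49 = 24.403

min=[5.000,-4.600,-12.500] max=[13.800,6.800,7.200] diag=24.403


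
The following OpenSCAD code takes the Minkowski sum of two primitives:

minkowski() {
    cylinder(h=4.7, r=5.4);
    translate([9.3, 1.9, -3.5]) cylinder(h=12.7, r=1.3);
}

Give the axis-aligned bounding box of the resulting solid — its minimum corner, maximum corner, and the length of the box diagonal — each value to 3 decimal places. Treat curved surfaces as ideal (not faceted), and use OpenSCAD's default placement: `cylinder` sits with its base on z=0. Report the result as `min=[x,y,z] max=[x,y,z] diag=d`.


A = translate([9.3, 1.9, -3.5]) cylinder(h=12.7, r=1.3) → bbox [8,0.6,-3.5] .. [10.6,3.2,9.2]
B = cylinder(h=4.7, r=5.4) → bbox [-5.4,-5.4,0] .. [5.4,5.4,4.7]
lo = A.lo+B.lo = [8-5.4, 0.6-5.4, -3.5+0] = [2.600,-4.800,-3.500]
hi = A.hi+B.hi = [10.6+5.4, 3.2+5.4, 9.2+4.7] = [16.000,8.600,13.900]
diag = √(13.4²+13.4²+17.4²) = √661.88 = 25.727

min=[2.600,-4.800,-3.500] max=[16.000,8.600,13.900] diag=25.727


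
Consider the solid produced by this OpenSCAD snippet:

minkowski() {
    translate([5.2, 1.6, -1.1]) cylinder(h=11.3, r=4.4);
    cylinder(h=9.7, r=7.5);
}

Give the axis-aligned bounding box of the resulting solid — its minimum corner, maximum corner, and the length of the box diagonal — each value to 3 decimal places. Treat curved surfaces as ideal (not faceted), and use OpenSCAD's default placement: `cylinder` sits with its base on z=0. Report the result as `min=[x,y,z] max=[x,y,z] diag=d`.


min=[-6.700,-10.300,-1.100] max=[17.100,13.500,19.900] diag=39.672

A = translate([5.2, 1.6, -1.1]) cylinder(h=11.3, r=4.4) → bbox [0.8,-2.8,-1.1] .. [9.6,6,10.2]
B = cylinder(h=9.7, r=7.5) → bbox [-7.5,-7.5,0] .. [7.5,7.5,9.7]
lo = A.lo+B.lo = [0.8-7.5, -2.8-7.5, -1.1+0] = [-6.700,-10.300,-1.100]
hi = A.hi+B.hi = [9.6+7.5, 6+7.5, 10.2+9.7] = [17.100,13.500,19.900]
diag = √(23.8²+23.8²+21²) = √1573.88 = 39.672


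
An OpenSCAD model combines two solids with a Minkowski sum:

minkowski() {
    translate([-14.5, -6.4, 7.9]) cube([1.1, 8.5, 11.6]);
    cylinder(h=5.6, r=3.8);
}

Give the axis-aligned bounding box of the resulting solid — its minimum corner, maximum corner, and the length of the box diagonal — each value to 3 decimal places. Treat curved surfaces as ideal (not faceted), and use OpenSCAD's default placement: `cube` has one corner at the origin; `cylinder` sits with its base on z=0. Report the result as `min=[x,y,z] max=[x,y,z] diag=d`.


min=[-18.300,-10.200,7.900] max=[-9.600,5.900,25.100] diag=25.115

A = translate([-14.5, -6.4, 7.9]) cube([1.1, 8.5, 11.6]) → bbox [-14.5,-6.4,7.9] .. [-13.4,2.1,19.5]
B = cylinder(h=5.6, r=3.8) → bbox [-3.8,-3.8,0] .. [3.8,3.8,5.6]
lo = A.lo+B.lo = [-14.5-3.8, -6.4-3.8, 7.9+0] = [-18.300,-10.200,7.900]
hi = A.hi+B.hi = [-13.4+3.8, 2.1+3.8, 19.5+5.6] = [-9.600,5.900,25.100]
diag = √(8.7²+16.1²+17.2²) = √630.74 = 25.115


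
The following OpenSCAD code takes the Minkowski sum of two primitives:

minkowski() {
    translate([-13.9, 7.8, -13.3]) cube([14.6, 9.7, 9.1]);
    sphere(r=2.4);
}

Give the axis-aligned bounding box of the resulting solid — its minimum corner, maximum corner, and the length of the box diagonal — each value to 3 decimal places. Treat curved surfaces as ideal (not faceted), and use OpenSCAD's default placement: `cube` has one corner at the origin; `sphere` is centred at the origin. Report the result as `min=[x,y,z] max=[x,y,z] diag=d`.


min=[-16.300,5.400,-15.700] max=[3.100,19.900,-1.800] diag=27.925

A = translate([-13.9, 7.8, -13.3]) cube([14.6, 9.7, 9.1]) → bbox [-13.9,7.8,-13.3] .. [0.7,17.5,-4.2]
B = sphere(r=2.4) → bbox [-2.4,-2.4,-2.4] .. [2.4,2.4,2.4]
lo = A.lo+B.lo = [-13.9-2.4, 7.8-2.4, -13.3-2.4] = [-16.300,5.400,-15.700]
hi = A.hi+B.hi = [0.7+2.4, 17.5+2.4, -4.2+2.4] = [3.100,19.900,-1.800]
diag = √(19.4²+14.5²+13.9²) = √779.82 = 27.925


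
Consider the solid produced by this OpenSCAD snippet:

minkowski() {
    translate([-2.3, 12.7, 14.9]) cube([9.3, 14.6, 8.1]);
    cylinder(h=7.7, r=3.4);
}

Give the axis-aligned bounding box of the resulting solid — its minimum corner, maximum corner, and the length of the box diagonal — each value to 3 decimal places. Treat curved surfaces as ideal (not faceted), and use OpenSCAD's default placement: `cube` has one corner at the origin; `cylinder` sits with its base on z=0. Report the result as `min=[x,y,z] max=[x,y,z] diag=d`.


min=[-5.700,9.300,14.900] max=[10.400,30.700,30.700] diag=31.094

A = translate([-2.3, 12.7, 14.9]) cube([9.3, 14.6, 8.1]) → bbox [-2.3,12.7,14.9] .. [7,27.3,23]
B = cylinder(h=7.7, r=3.4) → bbox [-3.4,-3.4,0] .. [3.4,3.4,7.7]
lo = A.lo+B.lo = [-2.3-3.4, 12.7-3.4, 14.9+0] = [-5.700,9.300,14.900]
hi = A.hi+B.hi = [7+3.4, 27.3+3.4, 23+7.7] = [10.400,30.700,30.700]
diag = √(16.1²+21.4²+15.8²) = √966.81 = 31.094


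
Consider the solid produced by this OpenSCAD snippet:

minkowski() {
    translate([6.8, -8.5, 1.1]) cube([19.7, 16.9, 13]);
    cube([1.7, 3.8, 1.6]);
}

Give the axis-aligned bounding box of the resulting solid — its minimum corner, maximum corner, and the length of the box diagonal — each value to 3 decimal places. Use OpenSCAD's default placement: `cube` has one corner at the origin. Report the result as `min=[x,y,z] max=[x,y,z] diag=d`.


min=[6.800,-8.500,1.100] max=[28.200,12.200,15.700] diag=33.160

A = translate([6.8, -8.5, 1.1]) cube([19.7, 16.9, 13]) → bbox [6.8,-8.5,1.1] .. [26.5,8.4,14.1]
B = cube([1.7, 3.8, 1.6]) → bbox [0,0,0] .. [1.7,3.8,1.6]
lo = A.lo+B.lo = [6.8+0, -8.5+0, 1.1+0] = [6.800,-8.500,1.100]
hi = A.hi+B.hi = [26.5+1.7, 8.4+3.8, 14.1+1.6] = [28.200,12.200,15.700]
diag = √(21.4²+20.7²+14.6²) = √1099.61 = 33.160


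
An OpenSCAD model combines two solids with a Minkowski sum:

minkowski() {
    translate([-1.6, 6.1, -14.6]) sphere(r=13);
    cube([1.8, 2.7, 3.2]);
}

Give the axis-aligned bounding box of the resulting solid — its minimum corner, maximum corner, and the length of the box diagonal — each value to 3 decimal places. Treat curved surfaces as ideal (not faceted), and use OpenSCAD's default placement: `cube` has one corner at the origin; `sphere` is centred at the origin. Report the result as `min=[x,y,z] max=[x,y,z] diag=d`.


A = translate([-1.6, 6.1, -14.6]) sphere(r=13) → bbox [-14.6,-6.9,-27.6] .. [11.4,19.1,-1.6]
B = cube([1.8, 2.7, 3.2]) → bbox [0,0,0] .. [1.8,2.7,3.2]
lo = A.lo+B.lo = [-14.6+0, -6.9+0, -27.6+0] = [-14.600,-6.900,-27.600]
hi = A.hi+B.hi = [11.4+1.8, 19.1+2.7, -1.6+3.2] = [13.200,21.800,1.600]
diag = √(27.8²+28.7²+29.2²) = √2449.17 = 49.489

min=[-14.600,-6.900,-27.600] max=[13.200,21.800,1.600] diag=49.489


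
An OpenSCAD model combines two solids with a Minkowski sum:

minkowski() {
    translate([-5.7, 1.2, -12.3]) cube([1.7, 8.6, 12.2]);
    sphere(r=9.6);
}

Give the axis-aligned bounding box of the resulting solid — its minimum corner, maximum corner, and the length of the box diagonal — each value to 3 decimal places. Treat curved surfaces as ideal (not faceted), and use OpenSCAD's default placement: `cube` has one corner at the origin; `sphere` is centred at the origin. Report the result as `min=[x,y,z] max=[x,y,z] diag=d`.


A = translate([-5.7, 1.2, -12.3]) cube([1.7, 8.6, 12.2]) → bbox [-5.7,1.2,-12.3] .. [-4,9.8,-0.1]
B = sphere(r=9.6) → bbox [-9.6,-9.6,-9.6] .. [9.6,9.6,9.6]
lo = A.lo+B.lo = [-5.7-9.6, 1.2-9.6, -12.3-9.6] = [-15.300,-8.400,-21.900]
hi = A.hi+B.hi = [-4+9.6, 9.8+9.6, -0.1+9.6] = [5.600,19.400,9.500]
diag = √(20.9²+27.8²+31.4²) = √2195.61 = 46.857

min=[-15.300,-8.400,-21.900] max=[5.600,19.400,9.500] diag=46.857


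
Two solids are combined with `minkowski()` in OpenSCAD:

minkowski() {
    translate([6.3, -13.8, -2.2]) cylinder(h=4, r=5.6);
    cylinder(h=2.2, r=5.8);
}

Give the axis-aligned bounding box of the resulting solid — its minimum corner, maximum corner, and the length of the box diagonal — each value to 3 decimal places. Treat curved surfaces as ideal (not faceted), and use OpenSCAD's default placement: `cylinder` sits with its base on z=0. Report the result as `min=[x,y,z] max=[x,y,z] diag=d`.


min=[-5.100,-25.200,-2.200] max=[17.700,-2.400,4.000] diag=32.835

A = translate([6.3, -13.8, -2.2]) cylinder(h=4, r=5.6) → bbox [0.7,-19.4,-2.2] .. [11.9,-8.2,1.8]
B = cylinder(h=2.2, r=5.8) → bbox [-5.8,-5.8,0] .. [5.8,5.8,2.2]
lo = A.lo+B.lo = [0.7-5.8, -19.4-5.8, -2.2+0] = [-5.100,-25.200,-2.200]
hi = A.hi+B.hi = [11.9+5.8, -8.2+5.8, 1.8+2.2] = [17.700,-2.400,4.000]
diag = √(22.8²+22.8²+6.2²) = √1078.12 = 32.835


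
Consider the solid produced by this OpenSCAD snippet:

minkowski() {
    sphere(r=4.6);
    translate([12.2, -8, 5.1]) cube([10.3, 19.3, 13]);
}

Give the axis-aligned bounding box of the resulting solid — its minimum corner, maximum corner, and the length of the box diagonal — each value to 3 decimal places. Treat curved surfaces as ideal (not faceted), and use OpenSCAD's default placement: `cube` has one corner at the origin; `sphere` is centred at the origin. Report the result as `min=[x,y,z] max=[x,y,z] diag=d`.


A = translate([12.2, -8, 5.1]) cube([10.3, 19.3, 13]) → bbox [12.2,-8,5.1] .. [22.5,11.3,18.1]
B = sphere(r=4.6) → bbox [-4.6,-4.6,-4.6] .. [4.6,4.6,4.6]
lo = A.lo+B.lo = [12.2-4.6, -8-4.6, 5.1-4.6] = [7.600,-12.600,0.500]
hi = A.hi+B.hi = [22.5+4.6, 11.3+4.6, 18.1+4.6] = [27.100,15.900,22.700]
diag = √(19.5²+28.5²+22.2²) = √1685.34 = 41.053

min=[7.600,-12.600,0.500] max=[27.100,15.900,22.700] diag=41.053


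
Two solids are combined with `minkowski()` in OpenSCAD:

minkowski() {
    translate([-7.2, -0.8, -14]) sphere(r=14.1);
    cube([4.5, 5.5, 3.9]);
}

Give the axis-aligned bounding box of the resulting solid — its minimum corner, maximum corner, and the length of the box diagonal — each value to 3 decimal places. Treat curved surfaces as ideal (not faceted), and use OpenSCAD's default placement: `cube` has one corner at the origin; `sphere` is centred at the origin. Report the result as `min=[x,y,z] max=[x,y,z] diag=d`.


A = translate([-7.2, -0.8, -14]) sphere(r=14.1) → bbox [-21.3,-14.9,-28.1] .. [6.9,13.3,0.1]
B = cube([4.5, 5.5, 3.9]) → bbox [0,0,0] .. [4.5,5.5,3.9]
lo = A.lo+B.lo = [-21.3+0, -14.9+0, -28.1+0] = [-21.300,-14.900,-28.100]
hi = A.hi+B.hi = [6.9+4.5, 13.3+5.5, 0.1+3.9] = [11.400,18.800,4.000]
diag = √(32.7²+33.7²+32.1²) = √3235.39 = 56.880

min=[-21.300,-14.900,-28.100] max=[11.400,18.800,4.000] diag=56.880


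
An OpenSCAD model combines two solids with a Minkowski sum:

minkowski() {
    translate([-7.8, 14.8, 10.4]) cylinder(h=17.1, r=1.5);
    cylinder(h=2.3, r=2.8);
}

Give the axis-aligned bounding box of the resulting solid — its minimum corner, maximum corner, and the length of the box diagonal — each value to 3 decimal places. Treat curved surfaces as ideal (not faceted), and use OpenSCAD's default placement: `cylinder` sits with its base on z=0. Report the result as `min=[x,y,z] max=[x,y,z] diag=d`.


A = translate([-7.8, 14.8, 10.4]) cylinder(h=17.1, r=1.5) → bbox [-9.3,13.3,10.4] .. [-6.3,16.3,27.5]
B = cylinder(h=2.3, r=2.8) → bbox [-2.8,-2.8,0] .. [2.8,2.8,2.3]
lo = A.lo+B.lo = [-9.3-2.8, 13.3-2.8, 10.4+0] = [-12.100,10.500,10.400]
hi = A.hi+B.hi = [-6.3+2.8, 16.3+2.8, 27.5+2.3] = [-3.500,19.100,29.800]
diag = √(8.6²+8.6²+19.4²) = √524.28 = 22.897

min=[-12.100,10.500,10.400] max=[-3.500,19.100,29.800] diag=22.897


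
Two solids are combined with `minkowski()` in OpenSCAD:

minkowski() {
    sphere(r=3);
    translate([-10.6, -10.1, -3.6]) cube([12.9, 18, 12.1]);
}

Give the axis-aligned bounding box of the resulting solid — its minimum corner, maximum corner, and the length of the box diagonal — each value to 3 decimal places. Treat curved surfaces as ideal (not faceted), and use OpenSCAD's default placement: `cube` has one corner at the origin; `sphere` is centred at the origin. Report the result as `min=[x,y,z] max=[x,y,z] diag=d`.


A = translate([-10.6, -10.1, -3.6]) cube([12.9, 18, 12.1]) → bbox [-10.6,-10.1,-3.6] .. [2.3,7.9,8.5]
B = sphere(r=3) → bbox [-3,-3,-3] .. [3,3,3]
lo = A.lo+B.lo = [-10.6-3, -10.1-3, -3.6-3] = [-13.600,-13.100,-6.600]
hi = A.hi+B.hi = [2.3+3, 7.9+3, 8.5+3] = [5.300,10.900,11.500]
diag = √(18.9²+24²+18.1²) = √1260.82 = 35.508

min=[-13.600,-13.100,-6.600] max=[5.300,10.900,11.500] diag=35.508


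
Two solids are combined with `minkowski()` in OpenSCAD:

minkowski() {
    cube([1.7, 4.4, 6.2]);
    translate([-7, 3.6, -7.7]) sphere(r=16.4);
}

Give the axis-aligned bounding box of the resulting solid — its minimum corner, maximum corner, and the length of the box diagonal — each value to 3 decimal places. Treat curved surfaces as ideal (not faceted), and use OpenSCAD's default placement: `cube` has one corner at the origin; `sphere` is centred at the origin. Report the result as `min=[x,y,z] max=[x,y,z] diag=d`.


A = translate([-7, 3.6, -7.7]) sphere(r=16.4) → bbox [-23.4,-12.8,-24.1] .. [9.4,20,8.7]
B = cube([1.7, 4.4, 6.2]) → bbox [0,0,0] .. [1.7,4.4,6.2]
lo = A.lo+B.lo = [-23.4+0, -12.8+0, -24.1+0] = [-23.400,-12.800,-24.100]
hi = A.hi+B.hi = [9.4+1.7, 20+4.4, 8.7+6.2] = [11.100,24.400,14.900]
diag = √(34.5²+37.2²+39²) = √4095.09 = 63.993

min=[-23.400,-12.800,-24.100] max=[11.100,24.400,14.900] diag=63.993


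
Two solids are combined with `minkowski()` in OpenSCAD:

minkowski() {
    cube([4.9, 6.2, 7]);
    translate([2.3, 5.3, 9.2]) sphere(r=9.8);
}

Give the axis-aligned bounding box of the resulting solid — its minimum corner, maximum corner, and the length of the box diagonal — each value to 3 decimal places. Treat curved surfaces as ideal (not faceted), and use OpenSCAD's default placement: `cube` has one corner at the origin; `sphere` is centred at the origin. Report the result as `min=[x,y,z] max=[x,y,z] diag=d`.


A = translate([2.3, 5.3, 9.2]) sphere(r=9.8) → bbox [-7.5,-4.5,-0.6] .. [12.1,15.1,19]
B = cube([4.9, 6.2, 7]) → bbox [0,0,0] .. [4.9,6.2,7]
lo = A.lo+B.lo = [-7.5+0, -4.5+0, -0.6+0] = [-7.500,-4.500,-0.600]
hi = A.hi+B.hi = [12.1+4.9, 15.1+6.2, 19+7] = [17.000,21.300,26.000]
diag = √(24.5²+25.8²+26.6²) = √1973.45 = 44.424

min=[-7.500,-4.500,-0.600] max=[17.000,21.300,26.000] diag=44.424


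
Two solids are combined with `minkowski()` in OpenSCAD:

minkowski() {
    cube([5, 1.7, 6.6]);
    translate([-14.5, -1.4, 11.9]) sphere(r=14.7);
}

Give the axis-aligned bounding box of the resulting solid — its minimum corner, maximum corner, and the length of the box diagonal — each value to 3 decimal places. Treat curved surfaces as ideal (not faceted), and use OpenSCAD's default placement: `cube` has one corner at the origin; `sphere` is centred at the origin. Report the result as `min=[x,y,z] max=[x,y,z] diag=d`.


A = translate([-14.5, -1.4, 11.9]) sphere(r=14.7) → bbox [-29.2,-16.1,-2.8] .. [0.2,13.3,26.6]
B = cube([5, 1.7, 6.6]) → bbox [0,0,0] .. [5,1.7,6.6]
lo = A.lo+B.lo = [-29.2+0, -16.1+0, -2.8+0] = [-29.200,-16.100,-2.800]
hi = A.hi+B.hi = [0.2+5, 13.3+1.7, 26.6+6.6] = [5.200,15.000,33.200]
diag = √(34.4²+31.1²+36²) = √3446.57 = 58.707

min=[-29.200,-16.100,-2.800] max=[5.200,15.000,33.200] diag=58.707


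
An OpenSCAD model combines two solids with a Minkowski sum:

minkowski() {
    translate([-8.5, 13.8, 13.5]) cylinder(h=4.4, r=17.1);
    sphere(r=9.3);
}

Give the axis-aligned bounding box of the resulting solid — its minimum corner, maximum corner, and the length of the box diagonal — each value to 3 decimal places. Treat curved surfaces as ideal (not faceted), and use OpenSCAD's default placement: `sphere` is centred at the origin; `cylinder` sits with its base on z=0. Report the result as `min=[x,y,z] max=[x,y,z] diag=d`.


min=[-34.900,-12.600,4.200] max=[17.900,40.200,27.200] diag=78.132

A = translate([-8.5, 13.8, 13.5]) cylinder(h=4.4, r=17.1) → bbox [-25.6,-3.3,13.5] .. [8.6,30.9,17.9]
B = sphere(r=9.3) → bbox [-9.3,-9.3,-9.3] .. [9.3,9.3,9.3]
lo = A.lo+B.lo = [-25.6-9.3, -3.3-9.3, 13.5-9.3] = [-34.900,-12.600,4.200]
hi = A.hi+B.hi = [8.6+9.3, 30.9+9.3, 17.9+9.3] = [17.900,40.200,27.200]
diag = √(52.8²+52.8²+23²) = √6104.68 = 78.132


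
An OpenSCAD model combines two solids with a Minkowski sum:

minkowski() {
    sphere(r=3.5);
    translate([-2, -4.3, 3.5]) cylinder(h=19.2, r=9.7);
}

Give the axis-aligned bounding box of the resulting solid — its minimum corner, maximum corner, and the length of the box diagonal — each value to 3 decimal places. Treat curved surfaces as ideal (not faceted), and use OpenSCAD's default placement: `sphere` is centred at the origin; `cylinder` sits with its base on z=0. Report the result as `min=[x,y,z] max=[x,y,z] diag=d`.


A = translate([-2, -4.3, 3.5]) cylinder(h=19.2, r=9.7) → bbox [-11.7,-14,3.5] .. [7.7,5.4,22.7]
B = sphere(r=3.5) → bbox [-3.5,-3.5,-3.5] .. [3.5,3.5,3.5]
lo = A.lo+B.lo = [-11.7-3.5, -14-3.5, 3.5-3.5] = [-15.200,-17.500,0.000]
hi = A.hi+B.hi = [7.7+3.5, 5.4+3.5, 22.7+3.5] = [11.200,8.900,26.200]
diag = √(26.4²+26.4²+26.2²) = √2080.36 = 45.611

min=[-15.200,-17.500,0.000] max=[11.200,8.900,26.200] diag=45.611


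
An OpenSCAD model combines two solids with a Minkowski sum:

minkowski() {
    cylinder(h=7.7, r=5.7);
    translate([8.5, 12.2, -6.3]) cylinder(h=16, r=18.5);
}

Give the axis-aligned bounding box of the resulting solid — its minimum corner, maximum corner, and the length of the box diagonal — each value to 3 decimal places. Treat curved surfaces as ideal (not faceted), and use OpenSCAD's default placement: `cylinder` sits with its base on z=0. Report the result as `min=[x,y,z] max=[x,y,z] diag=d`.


min=[-15.700,-12.000,-6.300] max=[32.700,36.400,17.400] diag=72.435

A = translate([8.5, 12.2, -6.3]) cylinder(h=16, r=18.5) → bbox [-10,-6.3,-6.3] .. [27,30.7,9.7]
B = cylinder(h=7.7, r=5.7) → bbox [-5.7,-5.7,0] .. [5.7,5.7,7.7]
lo = A.lo+B.lo = [-10-5.7, -6.3-5.7, -6.3+0] = [-15.700,-12.000,-6.300]
hi = A.hi+B.hi = [27+5.7, 30.7+5.7, 9.7+7.7] = [32.700,36.400,17.400]
diag = √(48.4²+48.4²+23.7²) = √5246.81 = 72.435


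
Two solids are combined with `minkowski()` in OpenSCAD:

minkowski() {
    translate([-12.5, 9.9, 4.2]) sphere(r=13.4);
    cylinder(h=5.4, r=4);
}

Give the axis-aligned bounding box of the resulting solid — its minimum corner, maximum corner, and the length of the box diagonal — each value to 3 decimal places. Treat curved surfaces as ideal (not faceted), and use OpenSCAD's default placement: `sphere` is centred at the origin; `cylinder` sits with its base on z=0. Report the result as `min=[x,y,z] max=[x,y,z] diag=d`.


A = translate([-12.5, 9.9, 4.2]) sphere(r=13.4) → bbox [-25.9,-3.5,-9.2] .. [0.9,23.3,17.6]
B = cylinder(h=5.4, r=4) → bbox [-4,-4,0] .. [4,4,5.4]
lo = A.lo+B.lo = [-25.9-4, -3.5-4, -9.2+0] = [-29.900,-7.500,-9.200]
hi = A.hi+B.hi = [0.9+4, 23.3+4, 17.6+5.4] = [4.900,27.300,23.000]
diag = √(34.8²+34.8²+32.2²) = √3458.92 = 58.813

min=[-29.900,-7.500,-9.200] max=[4.900,27.300,23.000] diag=58.813


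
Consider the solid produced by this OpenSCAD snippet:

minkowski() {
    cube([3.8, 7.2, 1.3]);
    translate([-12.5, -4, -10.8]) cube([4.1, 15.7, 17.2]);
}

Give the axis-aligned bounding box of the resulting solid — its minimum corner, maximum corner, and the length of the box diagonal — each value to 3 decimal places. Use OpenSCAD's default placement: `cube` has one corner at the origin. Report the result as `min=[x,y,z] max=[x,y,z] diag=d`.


A = translate([-12.5, -4, -10.8]) cube([4.1, 15.7, 17.2]) → bbox [-12.5,-4,-10.8] .. [-8.4,11.7,6.4]
B = cube([3.8, 7.2, 1.3]) → bbox [0,0,0] .. [3.8,7.2,1.3]
lo = A.lo+B.lo = [-12.5+0, -4+0, -10.8+0] = [-12.500,-4.000,-10.800]
hi = A.hi+B.hi = [-8.4+3.8, 11.7+7.2, 6.4+1.3] = [-4.600,18.900,7.700]
diag = √(7.9²+22.9²+18.5²) = √929.07 = 30.481

min=[-12.500,-4.000,-10.800] max=[-4.600,18.900,7.700] diag=30.481
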